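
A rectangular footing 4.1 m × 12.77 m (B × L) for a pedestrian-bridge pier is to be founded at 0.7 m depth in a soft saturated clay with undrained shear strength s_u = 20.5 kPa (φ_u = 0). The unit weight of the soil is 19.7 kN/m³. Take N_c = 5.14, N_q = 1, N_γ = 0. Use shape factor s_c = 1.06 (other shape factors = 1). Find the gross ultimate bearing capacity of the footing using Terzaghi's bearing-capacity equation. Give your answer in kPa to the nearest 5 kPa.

Overburden at base level: q = 19.7 × 0.7 = 13.79 kPa.
Cohesion term c·N_c·s_c = 20.5 × 5.14 × 1.06 = 111.69 kPa; surcharge term q·N_q = 13.79 × 1 = 13.79 kPa.
q_ult = 111.69 + 13.79 = 125.48 kPa.

q_ult ≈ 125 kPa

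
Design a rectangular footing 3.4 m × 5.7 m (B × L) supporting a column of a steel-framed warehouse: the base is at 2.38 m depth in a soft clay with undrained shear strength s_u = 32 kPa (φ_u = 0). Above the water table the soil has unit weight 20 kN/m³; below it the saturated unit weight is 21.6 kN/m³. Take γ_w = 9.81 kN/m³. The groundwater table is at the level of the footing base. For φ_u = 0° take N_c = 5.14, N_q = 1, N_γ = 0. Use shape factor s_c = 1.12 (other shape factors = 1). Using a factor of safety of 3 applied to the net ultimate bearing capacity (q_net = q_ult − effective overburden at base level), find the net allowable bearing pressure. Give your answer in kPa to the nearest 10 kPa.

q = γ·D_f = 20 × 2.38 = 47.6 kPa.
c·N_c·s_c = 32 × 5.14 × 1.12 = 184.22 kPa
q·N_q = 47.6 × 1 = 47.6 kPa
q_ult = 184.22 + 47.6 = 231.82 kPa.
Net ultimate: q_net = 231.82 − 47.6 = 184.22 kPa.
q_all(net) = 184.22 / 3 = 61.406 kPa.

q_all(net) ≈ 60 kPa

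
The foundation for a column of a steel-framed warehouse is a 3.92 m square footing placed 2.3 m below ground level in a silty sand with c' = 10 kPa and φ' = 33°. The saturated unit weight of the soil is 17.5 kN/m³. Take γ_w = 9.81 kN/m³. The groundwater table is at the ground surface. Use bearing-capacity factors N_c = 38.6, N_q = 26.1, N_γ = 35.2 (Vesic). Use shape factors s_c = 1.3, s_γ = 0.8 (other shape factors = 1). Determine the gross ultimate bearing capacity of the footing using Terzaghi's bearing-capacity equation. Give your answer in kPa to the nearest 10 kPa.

Water table at ground surface, so effective unit weight γ' = 17.5 − 9.81 = 7.69 kN/m³ is used throughout; overburden q = 7.69 × 2.3 = 17.687 kPa; the same γ' applies in the ½γBN_γ term.
Cohesion term c·N_c·s_c = 10 × 38.6 × 1.3 = 501.8 kPa; surcharge term q·N_q = 17.687 × 26.1 = 461.63 kPa; self-weight term 0.5·γ·B·N_γ·s_γ = 0.5 × 7.69 × 3.92 × 35.2 × 0.8 = 424.44 kPa.
q_ult = 501.8 + 461.63 + 424.44 = 1387.9 kPa.

q_ult ≈ 1390 kPa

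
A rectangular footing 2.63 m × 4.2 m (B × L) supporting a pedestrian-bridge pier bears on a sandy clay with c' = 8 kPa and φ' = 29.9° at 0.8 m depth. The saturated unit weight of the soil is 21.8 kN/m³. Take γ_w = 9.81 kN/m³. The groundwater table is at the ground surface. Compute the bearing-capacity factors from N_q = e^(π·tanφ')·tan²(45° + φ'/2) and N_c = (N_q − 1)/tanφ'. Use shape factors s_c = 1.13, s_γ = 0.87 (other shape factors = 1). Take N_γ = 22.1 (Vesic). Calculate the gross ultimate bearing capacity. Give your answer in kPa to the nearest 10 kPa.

q_ult ≈ 750 kPa

tan29.9° = 0.575, so N_q = e^(π×0.575)·tan²(59.95°) = 6.089 × 2.988 = 18.19.
N_c = (18.19 − 1)/tan29.9° = 29.9.
With the water table at the surface the whole profile is submerged: γ' = 21.8 − 9.81 = 11.99 kN/m³, so q = γ'·D_f = 9.592 kPa; the same γ' applies in the ½γBN_γ term.
q_ult = c·N_c·s_c + q·N_q + 0.5·γ·B·N_γ·s_γ
     = 8 × 29.901 × 1.13 + 9.592 × 18.194 + 0.5 × 11.99 × 2.63 × 22.1 × 0.87
     = 270.3 + 174.51 + 303.15 = 747.97 kPa.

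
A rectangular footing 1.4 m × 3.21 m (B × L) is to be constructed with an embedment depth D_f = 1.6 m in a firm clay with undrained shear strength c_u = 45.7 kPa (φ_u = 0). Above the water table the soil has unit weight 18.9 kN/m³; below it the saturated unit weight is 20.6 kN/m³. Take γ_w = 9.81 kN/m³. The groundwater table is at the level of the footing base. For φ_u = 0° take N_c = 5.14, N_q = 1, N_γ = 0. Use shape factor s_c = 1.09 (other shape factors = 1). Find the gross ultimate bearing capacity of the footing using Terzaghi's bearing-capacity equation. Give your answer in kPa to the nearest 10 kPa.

Overburden at base level: q = 18.9 × 1.6 = 30.24 kPa.
Cohesion term c·N_c·s_c = 45.7 × 5.14 × 1.09 = 256.04 kPa; surcharge term q·N_q = 30.24 × 1 = 30.24 kPa.
q_ult = 256.04 + 30.24 = 286.28 kPa.

q_ult ≈ 290 kPa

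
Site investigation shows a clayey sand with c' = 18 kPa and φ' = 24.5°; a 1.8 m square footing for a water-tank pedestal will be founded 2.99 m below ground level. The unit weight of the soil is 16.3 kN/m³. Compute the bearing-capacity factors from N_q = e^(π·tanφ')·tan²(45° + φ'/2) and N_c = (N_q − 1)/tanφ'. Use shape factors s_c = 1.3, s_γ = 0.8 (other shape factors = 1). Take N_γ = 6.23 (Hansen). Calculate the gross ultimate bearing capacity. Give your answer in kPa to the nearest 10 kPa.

q_ult ≈ 1030 kPa

tan24.5° = 0.4557, so N_q = e^(π×0.4557)·tan²(57.25°) = 4.186 × 2.417 = 10.12.
N_c = (10.12 − 1)/tan24.5° = 20.01.
q = γ·D_f = 16.3 × 2.99 = 48.737 kPa.
c·N_c·s_c = 18 × 20.006 × 1.3 = 468.14 kPa
q·N_q = 48.737 × 10.117 = 493.08 kPa
0.5·γ·B·N_γ·s_γ = 0.5 × 16.3 × 1.8 × 6.23 × 0.8 = 73.115 kPa
q_ult = 468.14 + 493.08 + 73.115 = 1034.3 kPa.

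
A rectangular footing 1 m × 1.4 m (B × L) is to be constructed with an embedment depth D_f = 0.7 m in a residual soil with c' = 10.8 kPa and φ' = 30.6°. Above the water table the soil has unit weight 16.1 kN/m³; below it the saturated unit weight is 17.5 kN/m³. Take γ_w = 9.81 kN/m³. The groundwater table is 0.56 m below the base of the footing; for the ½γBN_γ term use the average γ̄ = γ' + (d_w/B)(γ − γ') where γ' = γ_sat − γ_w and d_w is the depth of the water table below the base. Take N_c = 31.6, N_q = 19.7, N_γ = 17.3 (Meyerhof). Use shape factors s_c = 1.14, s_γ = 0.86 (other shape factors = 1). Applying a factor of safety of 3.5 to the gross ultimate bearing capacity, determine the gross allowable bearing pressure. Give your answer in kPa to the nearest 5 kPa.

q_all ≈ 200 kPa

Effective surcharge at the founding depth q = γ·D_f = 16.1 × 0.7 = 11.27 kPa.
With d_w = 0.56 m < B, γ̄ = 7.69 + (0.56/1) × (16.1 − 7.69) = 12.4 kN/m³.
q_ult = c·N_c·s_c + q·N_q + 0.5·γ·B·N_γ·s_γ
     = 10.8 × 31.6 × 1.14 + 11.27 × 19.7 + 0.5 × 12.4 × 1 × 17.3 × 0.86
     = 389.06 + 222.02 + 92.241 = 703.32 kPa.
q_all = q_ult / FS = 703.32 / 3.5 = 200.95 kPa.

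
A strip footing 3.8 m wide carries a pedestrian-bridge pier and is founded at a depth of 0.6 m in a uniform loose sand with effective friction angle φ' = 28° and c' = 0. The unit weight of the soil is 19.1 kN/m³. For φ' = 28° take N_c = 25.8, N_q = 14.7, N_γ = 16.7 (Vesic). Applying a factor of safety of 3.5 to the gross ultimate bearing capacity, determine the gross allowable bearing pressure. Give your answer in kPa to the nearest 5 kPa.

q = γ·D_f = 19.1 × 0.6 = 11.46 kPa.
q·N_q = 11.46 × 14.7 = 168.46 kPa
0.5·γ·B·N_γ = 0.5 × 19.1 × 3.8 × 16.7 = 606.04 kPa
q_ult = 168.46 + 606.04 = 774.5 kPa.
q_all = q_ult / FS = 774.5 / 3.5 = 221.29 kPa.

q_all ≈ 220 kPa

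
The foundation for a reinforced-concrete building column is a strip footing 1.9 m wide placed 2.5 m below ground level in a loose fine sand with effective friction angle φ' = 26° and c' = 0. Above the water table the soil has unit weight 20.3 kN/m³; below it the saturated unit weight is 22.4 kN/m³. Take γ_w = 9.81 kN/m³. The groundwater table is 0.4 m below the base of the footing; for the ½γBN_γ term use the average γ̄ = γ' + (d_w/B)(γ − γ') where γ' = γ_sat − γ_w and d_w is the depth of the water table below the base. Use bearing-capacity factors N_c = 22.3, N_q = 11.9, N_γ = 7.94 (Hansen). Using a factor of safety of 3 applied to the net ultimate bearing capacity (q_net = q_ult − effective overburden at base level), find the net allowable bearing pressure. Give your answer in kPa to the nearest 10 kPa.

q_all(net) ≈ 220 kPa

Overburden at base level: q = 20.3 × 2.5 = 50.75 kPa.
The water table is 0.4 m below the base (< B = 1.9 m), so the ½γBN_γ term uses γ̄ = γ' + (d_w/B)(γ − γ') = 12.59 + (0.4/1.9)(20.3 − 12.59) = 14.213 kN/m³.
Surcharge term q·N_q = 50.75 × 11.9 = 603.93 kPa; self-weight term 0.5·γ·B·N_γ = 0.5 × 14.213 × 1.9 × 7.94 = 107.21 kPa.
q_ult = 603.93 + 107.21 = 711.13 kPa.
Net ultimate: q_net = 711.13 − 50.75 = 660.38 kPa.
q_all(net) = 660.38 / 3 = 220.13 kPa.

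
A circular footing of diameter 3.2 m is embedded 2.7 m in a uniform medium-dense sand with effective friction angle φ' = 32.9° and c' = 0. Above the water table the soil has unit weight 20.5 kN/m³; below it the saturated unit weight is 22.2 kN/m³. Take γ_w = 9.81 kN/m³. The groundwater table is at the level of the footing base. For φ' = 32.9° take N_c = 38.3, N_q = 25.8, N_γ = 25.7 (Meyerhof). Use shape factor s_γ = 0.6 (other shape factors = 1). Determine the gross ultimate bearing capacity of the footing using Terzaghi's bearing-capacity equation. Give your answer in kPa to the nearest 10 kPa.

q_ult ≈ 1730 kPa

Overburden at base level: q = 20.5 × 2.7 = 55.35 kPa.
Below the base the soil is submerged, so the ½γBN_γ term uses γ' = 22.2 − 9.81 = 12.39 kN/m³.
Surcharge term q·N_q = 55.35 × 25.8 = 1428 kPa; self-weight term 0.5·γ·B·N_γ·s_γ = 0.5 × 12.39 × 3.2 × 25.7 × 0.6 = 305.69 kPa.
q_ult = 1428 + 305.69 = 1733.7 kPa.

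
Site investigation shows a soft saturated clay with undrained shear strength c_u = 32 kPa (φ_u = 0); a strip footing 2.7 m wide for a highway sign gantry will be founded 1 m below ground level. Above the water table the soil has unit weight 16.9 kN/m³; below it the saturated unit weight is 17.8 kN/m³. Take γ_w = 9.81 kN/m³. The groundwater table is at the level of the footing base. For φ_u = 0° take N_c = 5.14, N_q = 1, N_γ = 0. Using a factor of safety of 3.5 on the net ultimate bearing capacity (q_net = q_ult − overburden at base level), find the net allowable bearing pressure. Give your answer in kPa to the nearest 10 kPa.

Overburden at base level: q = 16.9 × 1 = 16.9 kPa.
Cohesion term c·N_c = 32 × 5.14 = 164.48 kPa; surcharge term q·N_q = 16.9 × 1 = 16.9 kPa.
q_ult = 164.48 + 16.9 = 181.38 kPa.
q_net = 181.38 − 16.9 = 164.48 kPa.
q_all(net) = 164.48 / 3.5 = 46.994 kPa.

q_all(net) ≈ 50 kPa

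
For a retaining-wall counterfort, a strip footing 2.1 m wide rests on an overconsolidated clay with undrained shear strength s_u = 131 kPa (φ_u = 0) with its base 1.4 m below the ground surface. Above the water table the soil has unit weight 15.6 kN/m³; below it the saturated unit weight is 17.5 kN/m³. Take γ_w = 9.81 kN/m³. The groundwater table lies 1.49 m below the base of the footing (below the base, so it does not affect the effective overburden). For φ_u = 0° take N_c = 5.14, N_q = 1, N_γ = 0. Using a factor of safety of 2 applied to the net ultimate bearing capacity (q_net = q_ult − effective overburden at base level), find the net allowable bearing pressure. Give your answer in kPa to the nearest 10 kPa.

q = γ·D_f = 15.6 × 1.4 = 21.84 kPa.
c·N_c = 131 × 5.14 = 673.34 kPa
q·N_q = 21.84 × 1 = 21.84 kPa
q_ult = 673.34 + 21.84 = 695.18 kPa.
Net ultimate: q_net = 695.18 − 21.84 = 673.34 kPa.
q_all(net) = 673.34 / 2 = 336.67 kPa.

q_all(net) ≈ 340 kPa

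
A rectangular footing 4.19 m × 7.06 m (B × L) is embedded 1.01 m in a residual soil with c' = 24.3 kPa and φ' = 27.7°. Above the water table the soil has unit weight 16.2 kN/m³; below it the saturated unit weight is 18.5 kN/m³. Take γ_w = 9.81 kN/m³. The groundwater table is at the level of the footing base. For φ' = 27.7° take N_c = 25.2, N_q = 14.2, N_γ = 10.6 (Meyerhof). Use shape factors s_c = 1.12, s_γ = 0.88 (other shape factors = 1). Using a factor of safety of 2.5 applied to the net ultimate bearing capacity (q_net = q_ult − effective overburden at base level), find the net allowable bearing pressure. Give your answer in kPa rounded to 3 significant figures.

Overburden at base level: q = 16.2 × 1.01 = 16.362 kPa.
Below the base the soil is submerged, so the ½γBN_γ term uses γ' = 18.5 − 9.81 = 8.69 kN/m³.
Cohesion term c·N_c·s_c = 24.3 × 25.2 × 1.12 = 685.84 kPa; surcharge term q·N_q = 16.362 × 14.2 = 232.34 kPa; self-weight term 0.5·γ·B·N_γ·s_γ = 0.5 × 8.69 × 4.19 × 10.6 × 0.88 = 169.82 kPa.
q_ult = 685.84 + 232.34 + 169.82 = 1088 kPa.
Net ultimate: q_net = 1088 − 16.362 = 1071.6 kPa.
q_all(net) = 1071.6 / 2.5 = 428.66 kPa.

q_all(net) ≈ 429 kPa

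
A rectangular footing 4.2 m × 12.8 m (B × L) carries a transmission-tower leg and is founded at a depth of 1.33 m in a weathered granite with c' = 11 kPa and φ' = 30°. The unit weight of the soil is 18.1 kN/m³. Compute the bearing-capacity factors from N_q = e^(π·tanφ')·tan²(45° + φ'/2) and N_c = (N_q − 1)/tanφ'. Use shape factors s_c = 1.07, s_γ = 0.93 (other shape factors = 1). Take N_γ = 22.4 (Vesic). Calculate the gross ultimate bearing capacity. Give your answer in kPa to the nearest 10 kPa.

tan30° = 0.5774, so N_q = e^(π×0.5774)·tan²(60°) = 6.134 × 3.0 = 18.4.
N_c = (18.4 − 1)/tan30° = 30.14.
Overburden at base level: q = 18.1 × 1.33 = 24.073 kPa.
Cohesion term c·N_c·s_c = 11 × 30.14 × 1.07 = 354.74 kPa; surcharge term q·N_q = 24.073 × 18.401 = 442.97 kPa; self-weight term 0.5·γ·B·N_γ·s_γ = 0.5 × 18.1 × 4.2 × 22.4 × 0.93 = 791.82 kPa.
q_ult = 354.74 + 442.97 + 791.82 = 1589.5 kPa.

q_ult ≈ 1590 kPa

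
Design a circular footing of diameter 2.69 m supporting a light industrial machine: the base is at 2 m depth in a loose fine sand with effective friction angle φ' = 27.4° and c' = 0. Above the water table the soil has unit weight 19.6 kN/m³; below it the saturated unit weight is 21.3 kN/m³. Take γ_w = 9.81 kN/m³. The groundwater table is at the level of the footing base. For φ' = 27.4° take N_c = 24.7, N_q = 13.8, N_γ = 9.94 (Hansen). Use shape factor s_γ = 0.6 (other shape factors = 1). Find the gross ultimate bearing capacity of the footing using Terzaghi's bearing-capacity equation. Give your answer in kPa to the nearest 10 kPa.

q = γ·D_f = 19.6 × 2 = 39.2 kPa.
For the ½γBN_γ term take γ' = 21.3 − 9.81 = 11.49 kN/m³ (soil below base is submerged).
q·N_q = 39.2 × 13.8 = 540.96 kPa
0.5·γ·B·N_γ·s_γ = 0.5 × 11.49 × 2.69 × 9.94 × 0.6 = 92.168 kPa
q_ult = 540.96 + 92.168 = 633.13 kPa.

q_ult ≈ 630 kPa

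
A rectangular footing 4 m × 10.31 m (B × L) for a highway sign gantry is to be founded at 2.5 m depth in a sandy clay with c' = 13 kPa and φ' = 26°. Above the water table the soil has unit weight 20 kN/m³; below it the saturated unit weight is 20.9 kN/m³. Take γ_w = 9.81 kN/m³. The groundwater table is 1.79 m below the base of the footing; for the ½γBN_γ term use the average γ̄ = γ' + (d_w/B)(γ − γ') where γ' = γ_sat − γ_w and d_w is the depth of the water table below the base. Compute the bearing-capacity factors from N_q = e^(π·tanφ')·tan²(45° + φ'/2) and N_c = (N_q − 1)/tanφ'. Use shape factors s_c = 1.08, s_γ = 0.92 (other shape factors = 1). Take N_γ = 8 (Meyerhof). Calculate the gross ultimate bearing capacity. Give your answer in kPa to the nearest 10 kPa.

tan26° = 0.4877, so N_q = e^(π×0.4877)·tan²(58°) = 4.629 × 2.561 = 11.85.
N_c = (11.85 − 1)/tan26° = 22.25.
Overburden at base level: q = 20 × 2.5 = 50 kPa.
The water table is 1.79 m below the base (< B = 4 m), so the ½γBN_γ term uses γ̄ = γ' + (d_w/B)(γ − γ') = 11.09 + (1.79/4)(20 − 11.09) = 15.077 kN/m³.
Cohesion term c·N_c·s_c = 13 × 22.254 × 1.08 = 312.45 kPa; surcharge term q·N_q = 50 × 11.854 = 592.71 kPa; self-weight term 0.5·γ·B·N_γ·s_γ = 0.5 × 15.077 × 4 × 8 × 0.92 = 221.94 kPa.
q_ult = 312.45 + 592.71 + 221.94 = 1127.1 kPa.

q_ult ≈ 1130 kPa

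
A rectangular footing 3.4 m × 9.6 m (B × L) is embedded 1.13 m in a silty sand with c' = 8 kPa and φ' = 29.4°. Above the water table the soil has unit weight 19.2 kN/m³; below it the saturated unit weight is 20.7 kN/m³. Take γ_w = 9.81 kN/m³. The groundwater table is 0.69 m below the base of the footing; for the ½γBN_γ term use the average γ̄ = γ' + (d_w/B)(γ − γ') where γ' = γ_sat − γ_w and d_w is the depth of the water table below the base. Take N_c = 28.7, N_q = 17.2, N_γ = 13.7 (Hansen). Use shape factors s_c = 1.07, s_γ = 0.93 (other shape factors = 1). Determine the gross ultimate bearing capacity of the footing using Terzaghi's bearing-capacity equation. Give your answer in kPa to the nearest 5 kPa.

q_ult ≈ 890 kPa

Overburden at base level: q = 19.2 × 1.13 = 21.696 kPa.
The water table is 0.69 m below the base (< B = 3.4 m), so the ½γBN_γ term uses γ̄ = γ' + (d_w/B)(γ − γ') = 10.89 + (0.69/3.4)(19.2 − 10.89) = 12.576 kN/m³.
Cohesion term c·N_c·s_c = 8 × 28.7 × 1.07 = 245.67 kPa; surcharge term q·N_q = 21.696 × 17.2 = 373.17 kPa; self-weight term 0.5·γ·B·N_γ·s_γ = 0.5 × 12.576 × 3.4 × 13.7 × 0.93 = 272.4 kPa.
q_ult = 245.67 + 373.17 + 272.4 = 891.25 kPa.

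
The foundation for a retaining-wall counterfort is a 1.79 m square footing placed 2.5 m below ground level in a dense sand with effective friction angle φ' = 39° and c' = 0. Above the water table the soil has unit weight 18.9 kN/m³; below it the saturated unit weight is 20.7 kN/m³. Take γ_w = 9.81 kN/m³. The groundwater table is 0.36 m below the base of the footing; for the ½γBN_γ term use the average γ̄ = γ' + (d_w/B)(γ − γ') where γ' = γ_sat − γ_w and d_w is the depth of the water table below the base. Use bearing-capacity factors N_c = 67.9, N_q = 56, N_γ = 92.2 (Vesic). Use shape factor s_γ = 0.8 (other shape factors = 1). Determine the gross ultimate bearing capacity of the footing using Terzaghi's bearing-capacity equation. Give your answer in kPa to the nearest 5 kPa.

Effective surcharge at the founding depth q = γ·D_f = 18.9 × 2.5 = 47.25 kPa.
With d_w = 0.36 m < B, γ̄ = 10.89 + (0.36/1.79) × (18.9 − 10.89) = 12.501 kN/m³.
q_ult = q·N_q + 0.5·γ·B·N_γ·s_γ
     = 47.25 × 56 + 0.5 × 12.501 × 1.79 × 92.2 × 0.8
     = 2646 + 825.25 = 3471.3 kPa.

q_ult ≈ 3470 kPa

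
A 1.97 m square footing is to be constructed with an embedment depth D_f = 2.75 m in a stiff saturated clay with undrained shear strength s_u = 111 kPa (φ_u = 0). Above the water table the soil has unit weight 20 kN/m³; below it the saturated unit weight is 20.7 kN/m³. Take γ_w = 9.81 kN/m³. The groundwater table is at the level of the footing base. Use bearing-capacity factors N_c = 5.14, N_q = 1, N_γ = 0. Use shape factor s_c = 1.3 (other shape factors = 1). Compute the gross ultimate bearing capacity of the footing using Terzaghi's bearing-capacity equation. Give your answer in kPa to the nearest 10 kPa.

q_ult ≈ 800 kPa

Overburden at base level: q = 20 × 2.75 = 55 kPa.
Cohesion term c·N_c·s_c = 111 × 5.14 × 1.3 = 741.7 kPa; surcharge term q·N_q = 55 × 1 = 55 kPa.
q_ult = 741.7 + 55 = 796.7 kPa.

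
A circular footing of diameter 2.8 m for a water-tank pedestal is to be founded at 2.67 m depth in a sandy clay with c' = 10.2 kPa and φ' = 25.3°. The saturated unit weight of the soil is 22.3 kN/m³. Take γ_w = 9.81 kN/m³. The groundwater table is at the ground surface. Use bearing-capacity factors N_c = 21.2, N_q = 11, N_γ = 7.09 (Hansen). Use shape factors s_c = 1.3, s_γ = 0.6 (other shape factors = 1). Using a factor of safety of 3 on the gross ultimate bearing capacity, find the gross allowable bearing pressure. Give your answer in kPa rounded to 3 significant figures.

Water table at ground surface, so effective unit weight γ' = 22.3 − 9.81 = 12.49 kN/m³ is used throughout; overburden q = 12.49 × 2.67 = 33.348 kPa; the same γ' applies in the ½γBN_γ term.
Cohesion term c·N_c·s_c = 10.2 × 21.2 × 1.3 = 281.11 kPa; surcharge term q·N_q = 33.348 × 11 = 366.83 kPa; self-weight term 0.5·γ·B·N_γ·s_γ = 0.5 × 12.49 × 2.8 × 7.09 × 0.6 = 74.385 kPa.
q_ult = 281.11 + 366.83 + 74.385 = 722.33 kPa.
q_all = 722.33 / 3 = 240.78 kPa.

q_all ≈ 241 kPa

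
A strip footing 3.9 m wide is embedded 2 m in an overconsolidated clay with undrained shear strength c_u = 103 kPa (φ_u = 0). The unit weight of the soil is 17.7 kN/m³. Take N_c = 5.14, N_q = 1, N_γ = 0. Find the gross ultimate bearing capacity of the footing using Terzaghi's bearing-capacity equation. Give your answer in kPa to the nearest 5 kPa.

q_ult ≈ 565 kPa

Overburden at base level: q = 17.7 × 2 = 35.4 kPa.
Cohesion term c·N_c = 103 × 5.14 = 529.42 kPa; surcharge term q·N_q = 35.4 × 1 = 35.4 kPa.
q_ult = 529.42 + 35.4 = 564.82 kPa.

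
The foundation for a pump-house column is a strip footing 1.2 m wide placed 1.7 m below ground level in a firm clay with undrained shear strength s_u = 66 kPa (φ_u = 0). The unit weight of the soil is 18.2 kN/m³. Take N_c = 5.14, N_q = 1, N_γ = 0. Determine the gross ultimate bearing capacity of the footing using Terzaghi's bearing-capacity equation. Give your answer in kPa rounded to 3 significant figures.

q_ult ≈ 370 kPa

Overburden at base level: q = 18.2 × 1.7 = 30.94 kPa.
Cohesion term c·N_c = 66 × 5.14 = 339.24 kPa; surcharge term q·N_q = 30.94 × 1 = 30.94 kPa.
q_ult = 339.24 + 30.94 = 370.18 kPa.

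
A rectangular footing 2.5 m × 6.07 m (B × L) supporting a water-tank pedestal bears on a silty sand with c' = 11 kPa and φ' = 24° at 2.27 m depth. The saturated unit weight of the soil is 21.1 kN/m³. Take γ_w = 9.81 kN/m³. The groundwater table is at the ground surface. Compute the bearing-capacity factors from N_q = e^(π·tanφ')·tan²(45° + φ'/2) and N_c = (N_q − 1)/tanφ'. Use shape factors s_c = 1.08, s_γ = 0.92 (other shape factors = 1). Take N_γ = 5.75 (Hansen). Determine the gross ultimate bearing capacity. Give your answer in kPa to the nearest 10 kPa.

tan24° = 0.4452, so N_q = e^(π×0.4452)·tan²(57°) = 4.05 × 2.371 = 9.6.
N_c = (9.6 − 1)/tan24° = 19.32.
Water table at ground surface, so effective unit weight γ' = 21.1 − 9.81 = 11.29 kN/m³ is used throughout; overburden q = 11.29 × 2.27 = 25.628 kPa; the same γ' applies in the ½γBN_γ term.
Cohesion term c·N_c·s_c = 11 × 19.324 × 1.08 = 229.56 kPa; surcharge term q·N_q = 25.628 × 9.6034 = 246.12 kPa; self-weight term 0.5·γ·B·N_γ·s_γ = 0.5 × 11.29 × 2.5 × 5.75 × 0.92 = 74.655 kPa.
q_ult = 229.56 + 246.12 + 74.655 = 550.34 kPa.

q_ult ≈ 550 kPa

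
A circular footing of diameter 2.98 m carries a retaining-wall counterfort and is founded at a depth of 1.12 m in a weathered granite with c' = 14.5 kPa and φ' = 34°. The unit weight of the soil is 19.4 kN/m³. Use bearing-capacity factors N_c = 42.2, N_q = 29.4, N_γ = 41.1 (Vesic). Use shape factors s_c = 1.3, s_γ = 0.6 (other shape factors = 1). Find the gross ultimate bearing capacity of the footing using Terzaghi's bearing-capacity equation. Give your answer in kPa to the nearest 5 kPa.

q = γ·D_f = 19.4 × 1.12 = 21.728 kPa.
c·N_c·s_c = 14.5 × 42.2 × 1.3 = 795.47 kPa
q·N_q = 21.728 × 29.4 = 638.8 kPa
0.5·γ·B·N_γ·s_γ = 0.5 × 19.4 × 2.98 × 41.1 × 0.6 = 712.82 kPa
q_ult = 795.47 + 638.8 + 712.82 = 2147.1 kPa.

q_ult ≈ 2145 kPa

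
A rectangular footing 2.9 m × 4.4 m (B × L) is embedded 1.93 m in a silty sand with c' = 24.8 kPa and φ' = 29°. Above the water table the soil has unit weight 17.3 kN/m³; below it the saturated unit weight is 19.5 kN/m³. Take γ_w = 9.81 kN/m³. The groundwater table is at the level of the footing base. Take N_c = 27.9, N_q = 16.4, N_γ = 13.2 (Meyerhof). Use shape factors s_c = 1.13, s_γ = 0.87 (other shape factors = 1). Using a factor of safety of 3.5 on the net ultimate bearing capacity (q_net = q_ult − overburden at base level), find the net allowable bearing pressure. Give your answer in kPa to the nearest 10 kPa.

Effective surcharge at the founding depth q = γ·D_f = 17.3 × 1.93 = 33.389 kPa.
The water table coincides with the base, so in the self-weight term γ → γ' = 9.69 kN/m³.
q_ult = c·N_c·s_c + q·N_q + 0.5·γ·B·N_γ·s_γ
     = 24.8 × 27.9 × 1.13 + 33.389 × 16.4 + 0.5 × 9.69 × 2.9 × 13.2 × 0.87
     = 781.87 + 547.58 + 161.36 = 1490.8 kPa.
q_net = 1490.8 − 33.389 = 1457.4 kPa.
q_all(net) = 1457.4 / 3.5 = 416.4 kPa.

q_all(net) ≈ 420 kPa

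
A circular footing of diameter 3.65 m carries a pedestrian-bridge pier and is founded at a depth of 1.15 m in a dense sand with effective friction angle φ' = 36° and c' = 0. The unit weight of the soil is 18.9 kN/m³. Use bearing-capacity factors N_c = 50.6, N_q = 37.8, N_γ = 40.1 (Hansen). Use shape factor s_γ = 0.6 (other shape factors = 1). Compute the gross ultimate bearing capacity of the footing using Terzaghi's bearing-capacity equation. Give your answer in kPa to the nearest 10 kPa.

q_ult ≈ 1650 kPa

Effective surcharge at the founding depth q = γ·D_f = 18.9 × 1.15 = 21.735 kPa.
q_ult = q·N_q + 0.5·γ·B·N_γ·s_γ
     = 21.735 × 37.8 + 0.5 × 18.9 × 3.65 × 40.1 × 0.6
     = 821.58 + 829.89 = 1651.5 kPa.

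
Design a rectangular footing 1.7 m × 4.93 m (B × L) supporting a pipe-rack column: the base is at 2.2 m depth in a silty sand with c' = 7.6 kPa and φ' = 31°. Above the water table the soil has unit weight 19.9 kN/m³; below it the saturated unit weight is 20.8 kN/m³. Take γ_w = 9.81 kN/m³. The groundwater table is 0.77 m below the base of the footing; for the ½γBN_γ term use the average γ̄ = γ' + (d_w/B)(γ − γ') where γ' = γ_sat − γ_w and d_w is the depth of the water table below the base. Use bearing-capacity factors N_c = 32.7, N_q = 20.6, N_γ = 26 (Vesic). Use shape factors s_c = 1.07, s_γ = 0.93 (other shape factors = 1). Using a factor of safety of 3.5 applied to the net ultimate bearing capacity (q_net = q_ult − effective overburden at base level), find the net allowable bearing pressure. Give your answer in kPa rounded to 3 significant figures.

Effective surcharge at the founding depth q = γ·D_f = 19.9 × 2.2 = 43.78 kPa.
With d_w = 0.77 m < B, γ̄ = 10.99 + (0.77/1.7) × (19.9 − 10.99) = 15.026 kN/m³.
q_ult = c·N_c·s_c + q·N_q + 0.5·γ·B·N_γ·s_γ
     = 7.6 × 32.7 × 1.07 + 43.78 × 20.6 + 0.5 × 15.026 × 1.7 × 26 × 0.93
     = 265.92 + 901.87 + 308.82 = 1476.6 kPa.
Net ultimate: q_net = 1476.6 − 43.78 = 1432.8 kPa.
q_all(net) = 1432.8 / 3.5 = 409.38 kPa.

q_all(net) ≈ 409 kPa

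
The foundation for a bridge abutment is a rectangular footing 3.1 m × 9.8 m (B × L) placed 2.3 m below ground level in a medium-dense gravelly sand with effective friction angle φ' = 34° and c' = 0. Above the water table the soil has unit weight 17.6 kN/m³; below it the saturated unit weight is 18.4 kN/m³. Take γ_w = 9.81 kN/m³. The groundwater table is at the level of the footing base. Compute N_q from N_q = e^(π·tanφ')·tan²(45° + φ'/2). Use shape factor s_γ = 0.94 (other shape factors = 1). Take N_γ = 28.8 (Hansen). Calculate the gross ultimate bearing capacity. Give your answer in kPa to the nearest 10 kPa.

tan34° = 0.6745, so N_q = e^(π×0.6745)·tan²(62°) = 8.323 × 3.537 = 29.44.
q = γ·D_f = 17.6 × 2.3 = 40.48 kPa.
For the ½γBN_γ term take γ' = 18.4 − 9.81 = 8.59 kN/m³ (soil below base is submerged).
q·N_q = 40.48 × 29.44 = 1191.7 kPa
0.5·γ·B·N_γ·s_γ = 0.5 × 8.59 × 3.1 × 28.8 × 0.94 = 360.45 kPa
q_ult = 1191.7 + 360.45 = 1552.2 kPa.

q_ult ≈ 1550 kPa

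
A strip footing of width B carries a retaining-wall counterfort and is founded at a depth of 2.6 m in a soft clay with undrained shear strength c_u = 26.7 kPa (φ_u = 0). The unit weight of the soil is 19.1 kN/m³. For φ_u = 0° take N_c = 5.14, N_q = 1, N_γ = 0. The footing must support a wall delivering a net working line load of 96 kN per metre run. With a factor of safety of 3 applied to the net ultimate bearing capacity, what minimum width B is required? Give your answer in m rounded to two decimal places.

q = γ·D_f = 19.1 × 2.6 = 49.66 kPa.
c·N_c = 26.7 × 5.14 = 137.24 kPa
q·N_q = 49.66 × 1 = 49.66 kPa
q_ult = 137.24 + 49.66 = 186.9 kPa.
For φ = 0 the ½γBN_γ term vanishes, so q_ult is independent of B. q_net = 186.9 − 49.66 = 137.24 kPa; q_all(net) = 137.24/3 = 45.746 kPa.
Required width B = w / q_all(net) = 96 / 45.746 = 2.099 m.

B = 2.10 m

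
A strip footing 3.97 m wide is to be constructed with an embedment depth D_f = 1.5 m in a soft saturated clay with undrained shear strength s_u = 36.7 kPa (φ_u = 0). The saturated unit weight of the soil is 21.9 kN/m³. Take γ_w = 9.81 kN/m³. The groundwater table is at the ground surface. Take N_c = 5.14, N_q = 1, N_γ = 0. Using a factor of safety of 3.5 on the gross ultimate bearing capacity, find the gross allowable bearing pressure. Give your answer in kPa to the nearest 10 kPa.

q_all ≈ 60 kPa

Water table at ground surface, so effective unit weight γ' = 21.9 − 9.81 = 12.09 kN/m³ is used throughout; overburden q = 12.09 × 1.5 = 18.135 kPa.
Cohesion term c·N_c = 36.7 × 5.14 = 188.64 kPa; surcharge term q·N_q = 18.135 × 1 = 18.135 kPa.
q_ult = 188.64 + 18.135 = 206.77 kPa.
q_all = 206.77 / 3.5 = 59.078 kPa.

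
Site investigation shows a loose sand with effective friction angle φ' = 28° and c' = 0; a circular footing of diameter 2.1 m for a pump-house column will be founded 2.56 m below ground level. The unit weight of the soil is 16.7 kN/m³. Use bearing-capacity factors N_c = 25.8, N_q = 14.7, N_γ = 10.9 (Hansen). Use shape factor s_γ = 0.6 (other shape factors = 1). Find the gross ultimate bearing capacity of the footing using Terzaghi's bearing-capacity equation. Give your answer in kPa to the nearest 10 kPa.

q = γ·D_f = 16.7 × 2.56 = 42.752 kPa.
q·N_q = 42.752 × 14.7 = 628.45 kPa
0.5·γ·B·N_γ·s_γ = 0.5 × 16.7 × 2.1 × 10.9 × 0.6 = 114.68 kPa
q_ult = 628.45 + 114.68 = 743.13 kPa.

q_ult ≈ 740 kPa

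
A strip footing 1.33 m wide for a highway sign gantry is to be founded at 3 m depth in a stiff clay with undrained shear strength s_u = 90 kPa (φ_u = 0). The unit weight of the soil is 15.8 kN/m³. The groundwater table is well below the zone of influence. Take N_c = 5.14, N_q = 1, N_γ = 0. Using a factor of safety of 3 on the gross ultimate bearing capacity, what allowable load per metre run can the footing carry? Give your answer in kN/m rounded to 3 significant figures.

q = γ·D_f = 15.8 × 3 = 47.4 kPa.
c·N_c = 90 × 5.14 = 462.6 kPa
q·N_q = 47.4 × 1 = 47.4 kPa
q_ult = 462.6 + 47.4 = 510 kPa.
Gross allowable pressure q_all = 510 / 3 = 170 kPa.
Allowable wall load = q_all × B = 170 × 1.33 = 226.1 kN per metre run.

≈ 226 kN/m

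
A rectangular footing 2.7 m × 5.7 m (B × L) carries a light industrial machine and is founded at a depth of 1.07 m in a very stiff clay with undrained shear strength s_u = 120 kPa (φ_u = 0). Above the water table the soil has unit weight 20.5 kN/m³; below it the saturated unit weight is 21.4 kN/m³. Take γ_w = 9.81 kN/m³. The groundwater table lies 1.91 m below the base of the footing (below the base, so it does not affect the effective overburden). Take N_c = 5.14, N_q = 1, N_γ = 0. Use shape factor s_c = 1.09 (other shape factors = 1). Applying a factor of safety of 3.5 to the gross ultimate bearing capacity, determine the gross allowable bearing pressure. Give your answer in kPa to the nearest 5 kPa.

q_all ≈ 200 kPa

Effective surcharge at the founding depth q = γ·D_f = 20.5 × 1.07 = 21.935 kPa.
q_ult = c·N_c·s_c + q·N_q
     = 120 × 5.14 × 1.09 + 21.935 × 1
     = 672.31 + 21.935 = 694.25 kPa.
q_all = q_ult / FS = 694.25 / 3.5 = 198.36 kPa.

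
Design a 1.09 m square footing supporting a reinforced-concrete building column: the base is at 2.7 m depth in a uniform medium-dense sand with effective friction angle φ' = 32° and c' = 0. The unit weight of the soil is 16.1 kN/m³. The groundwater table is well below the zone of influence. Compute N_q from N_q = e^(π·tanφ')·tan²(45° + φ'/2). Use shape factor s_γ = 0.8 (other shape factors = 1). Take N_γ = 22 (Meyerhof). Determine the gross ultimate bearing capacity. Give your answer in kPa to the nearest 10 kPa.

tan32° = 0.6249, so N_q = e^(π×0.6249)·tan²(61°) = 7.121 × 3.255 = 23.18.
q = γ·D_f = 16.1 × 2.7 = 43.47 kPa.
q·N_q = 43.47 × 23.177 = 1007.5 kPa
0.5·γ·B·N_γ·s_γ = 0.5 × 16.1 × 1.09 × 22 × 0.8 = 154.43 kPa
q_ult = 1007.5 + 154.43 = 1161.9 kPa.

q_ult ≈ 1160 kPa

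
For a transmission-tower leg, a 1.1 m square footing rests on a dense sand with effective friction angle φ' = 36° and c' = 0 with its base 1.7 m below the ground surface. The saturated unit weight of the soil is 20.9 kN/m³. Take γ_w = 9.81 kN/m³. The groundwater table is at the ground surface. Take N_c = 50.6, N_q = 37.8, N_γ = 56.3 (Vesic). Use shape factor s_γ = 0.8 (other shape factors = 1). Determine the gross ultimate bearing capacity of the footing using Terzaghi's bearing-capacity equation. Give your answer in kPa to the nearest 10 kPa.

With the water table at the surface the whole profile is submerged: γ' = 20.9 − 9.81 = 11.09 kN/m³, so q = γ'·D_f = 18.853 kPa; the same γ' applies in the ½γBN_γ term.
q_ult = q·N_q + 0.5·γ·B·N_γ·s_γ
     = 18.853 × 37.8 + 0.5 × 11.09 × 1.1 × 56.3 × 0.8
     = 712.64 + 274.72 = 987.36 kPa.

q_ult ≈ 990 kPa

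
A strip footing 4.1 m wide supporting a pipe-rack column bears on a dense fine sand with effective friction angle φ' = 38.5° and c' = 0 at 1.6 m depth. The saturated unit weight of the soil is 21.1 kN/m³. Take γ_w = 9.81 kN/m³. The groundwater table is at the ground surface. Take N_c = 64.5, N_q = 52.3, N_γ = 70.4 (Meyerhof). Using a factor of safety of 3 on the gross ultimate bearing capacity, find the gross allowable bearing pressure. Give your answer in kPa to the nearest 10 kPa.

γ' = 21.1 − 9.81 = 11.29 kN/m³ (submerged throughout). q = 11.29 × 1.6 = 18.064 kPa; the same γ' applies in the ½γBN_γ term.
q·N_q = 18.064 × 52.3 = 944.75 kPa
0.5·γ·B·N_γ = 0.5 × 11.29 × 4.1 × 70.4 = 1629.4 kPa
q_ult = 944.75 + 1629.4 = 2574.1 kPa.
q_all = 2574.1 / 3 = 858.04 kPa.

q_all ≈ 860 kPa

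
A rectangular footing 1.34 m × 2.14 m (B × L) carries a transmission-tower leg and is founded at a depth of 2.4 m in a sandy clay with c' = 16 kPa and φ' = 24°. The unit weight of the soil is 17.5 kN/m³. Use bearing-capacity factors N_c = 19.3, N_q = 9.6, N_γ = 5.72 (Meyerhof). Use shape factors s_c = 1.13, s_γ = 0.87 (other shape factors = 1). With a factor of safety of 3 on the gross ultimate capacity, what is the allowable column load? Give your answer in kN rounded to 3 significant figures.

P_all ≈ 775 kN

q = γ·D_f = 17.5 × 2.4 = 42 kPa.
c·N_c·s_c = 16 × 19.3 × 1.13 = 348.94 kPa
q·N_q = 42 × 9.6 = 403.2 kPa
0.5·γ·B·N_γ·s_γ = 0.5 × 17.5 × 1.34 × 5.72 × 0.87 = 58.348 kPa
q_ult = 348.94 + 403.2 + 58.348 = 810.49 kPa.
Gross allowable pressure q_all = 810.49 / 3 = 270.16 kPa.
Footing area = 2.8676 m², so allowable column load = 270.16 × 2.8676 = 774.72 kN.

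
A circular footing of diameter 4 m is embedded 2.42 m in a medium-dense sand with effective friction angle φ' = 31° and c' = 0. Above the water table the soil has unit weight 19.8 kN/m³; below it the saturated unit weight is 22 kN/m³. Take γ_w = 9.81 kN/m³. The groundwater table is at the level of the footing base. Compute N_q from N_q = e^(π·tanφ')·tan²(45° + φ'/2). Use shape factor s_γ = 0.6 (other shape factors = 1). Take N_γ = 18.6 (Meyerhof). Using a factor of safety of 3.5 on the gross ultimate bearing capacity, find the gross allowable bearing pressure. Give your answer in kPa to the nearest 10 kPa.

N_q = e^(π·tan31°)·tan²(60.5°) = 20.63.
Effective surcharge at the founding depth q = γ·D_f = 19.8 × 2.42 = 47.916 kPa.
The water table coincides with the base, so in the self-weight term γ → γ' = 12.19 kN/m³.
q_ult = q·N_q + 0.5·γ·B·N_γ·s_γ
     = 47.916 × 20.631 + 0.5 × 12.19 × 4 × 18.6 × 0.6
     = 988.55 + 272.08 = 1260.6 kPa.
q_all = 1260.6 / 3.5 = 360.18 kPa.

q_all ≈ 360 kPa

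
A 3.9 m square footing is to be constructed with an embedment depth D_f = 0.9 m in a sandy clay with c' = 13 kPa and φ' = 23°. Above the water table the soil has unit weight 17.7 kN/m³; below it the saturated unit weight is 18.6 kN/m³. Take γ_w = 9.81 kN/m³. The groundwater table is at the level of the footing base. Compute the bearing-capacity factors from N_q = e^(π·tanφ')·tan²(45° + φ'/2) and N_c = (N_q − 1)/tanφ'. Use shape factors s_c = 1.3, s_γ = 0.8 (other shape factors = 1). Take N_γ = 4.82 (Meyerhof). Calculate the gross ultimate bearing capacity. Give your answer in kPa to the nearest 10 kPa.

tan23° = 0.4245, so N_q = e^(π×0.4245)·tan²(56.5°) = 3.794 × 2.283 = 8.66.
N_c = (8.66 − 1)/tan23° = 18.05.
Effective surcharge at the founding depth q = γ·D_f = 17.7 × 0.9 = 15.93 kPa.
The water table coincides with the base, so in the self-weight term γ → γ' = 8.79 kN/m³.
q_ult = c·N_c·s_c + q·N_q + 0.5·γ·B·N_γ·s_γ
     = 13 × 18.049 × 1.3 + 15.93 × 8.6612 + 0.5 × 8.79 × 3.9 × 4.82 × 0.8
     = 305.02 + 137.97 + 66.094 = 509.09 kPa.

q_ult ≈ 510 kPa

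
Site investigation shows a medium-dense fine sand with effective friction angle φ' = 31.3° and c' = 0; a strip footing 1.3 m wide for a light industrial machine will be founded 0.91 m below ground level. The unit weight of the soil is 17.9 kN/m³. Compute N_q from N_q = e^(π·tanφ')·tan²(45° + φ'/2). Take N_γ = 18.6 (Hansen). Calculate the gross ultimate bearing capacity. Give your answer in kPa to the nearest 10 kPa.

q_ult ≈ 560 kPa

tan31.3° = 0.608, so N_q = e^(π×0.608)·tan²(60.65°) = 6.754 × 3.162 = 21.36.
Effective surcharge at the founding depth q = γ·D_f = 17.9 × 0.91 = 16.289 kPa.
q_ult = q·N_q + 0.5·γ·B·N_γ
     = 16.289 × 21.359 + 0.5 × 17.9 × 1.3 × 18.6
     = 347.92 + 216.41 = 564.33 kPa.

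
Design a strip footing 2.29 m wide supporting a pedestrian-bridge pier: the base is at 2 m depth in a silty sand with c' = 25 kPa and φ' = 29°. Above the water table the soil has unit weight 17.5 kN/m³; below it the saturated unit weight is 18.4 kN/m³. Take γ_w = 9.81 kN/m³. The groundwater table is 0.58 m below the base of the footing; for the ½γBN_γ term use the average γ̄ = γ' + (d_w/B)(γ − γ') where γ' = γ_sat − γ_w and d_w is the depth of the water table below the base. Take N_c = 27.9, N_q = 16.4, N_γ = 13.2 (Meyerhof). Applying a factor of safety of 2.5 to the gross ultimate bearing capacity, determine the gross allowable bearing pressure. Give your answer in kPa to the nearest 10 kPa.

q_all ≈ 570 kPa

Overburden at base level: q = 17.5 × 2 = 35 kPa.
The water table is 0.58 m below the base (< B = 2.29 m), so the ½γBN_γ term uses γ̄ = γ' + (d_w/B)(γ − γ') = 8.59 + (0.58/2.29)(17.5 − 8.59) = 10.847 kN/m³.
Cohesion term c·N_c = 25 × 27.9 = 697.5 kPa; surcharge term q·N_q = 35 × 16.4 = 574 kPa; self-weight term 0.5·γ·B·N_γ = 0.5 × 10.847 × 2.29 × 13.2 = 163.94 kPa.
q_ult = 697.5 + 574 + 163.94 = 1435.4 kPa.
q_all = q_ult / FS = 1435.4 / 2.5 = 574.17 kPa.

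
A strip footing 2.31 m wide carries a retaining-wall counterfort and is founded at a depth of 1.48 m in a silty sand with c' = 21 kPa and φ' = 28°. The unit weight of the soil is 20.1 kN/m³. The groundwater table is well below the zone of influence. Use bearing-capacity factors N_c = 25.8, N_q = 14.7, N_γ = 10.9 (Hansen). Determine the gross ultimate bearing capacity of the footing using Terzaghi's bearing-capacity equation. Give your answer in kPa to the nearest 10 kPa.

q_ult ≈ 1230 kPa

Overburden at base level: q = 20.1 × 1.48 = 29.748 kPa.
Cohesion term c·N_c = 21 × 25.8 = 541.8 kPa; surcharge term q·N_q = 29.748 × 14.7 = 437.3 kPa; self-weight term 0.5·γ·B·N_γ = 0.5 × 20.1 × 2.31 × 10.9 = 253.05 kPa.
q_ult = 541.8 + 437.3 + 253.05 = 1232.1 kPa.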